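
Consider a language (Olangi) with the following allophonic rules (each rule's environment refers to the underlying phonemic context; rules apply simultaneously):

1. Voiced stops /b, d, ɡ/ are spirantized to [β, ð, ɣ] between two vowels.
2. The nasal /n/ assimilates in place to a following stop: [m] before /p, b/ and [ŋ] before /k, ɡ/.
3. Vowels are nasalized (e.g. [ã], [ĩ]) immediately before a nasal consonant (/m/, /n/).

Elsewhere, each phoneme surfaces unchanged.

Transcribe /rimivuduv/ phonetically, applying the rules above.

/r/ (word-initial) is unaffected → [r].
/i/ (between /r/ and /m/): before a nasal consonant, so rule 3 applies → [ĩ].
/m/ (between /i/ and /i/) is unaffected → [m].
/i/ (between /m/ and /v/) fails the environment for rule 3, so it stays [i].
/v/ stays [v].
/u/ (between /v/ and /d/) fails the environment for rule 3, so it stays [u].
/d/ meets the environment for rule 1 (between two vowels) → [ð].
/u/ (between /d/ and /v/): rule 3 targets it, but not before a nasal consonant → unchanged [u].
/v/ stays [v].

[rĩmivuðuv]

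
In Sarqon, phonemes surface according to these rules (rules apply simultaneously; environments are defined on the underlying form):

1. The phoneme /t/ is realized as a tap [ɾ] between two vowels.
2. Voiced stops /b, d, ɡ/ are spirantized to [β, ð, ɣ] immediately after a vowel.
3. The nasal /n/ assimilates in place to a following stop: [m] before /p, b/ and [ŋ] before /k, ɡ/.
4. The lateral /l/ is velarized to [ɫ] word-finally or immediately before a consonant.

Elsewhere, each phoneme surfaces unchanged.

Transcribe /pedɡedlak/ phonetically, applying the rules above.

/d/ (between /e/ and /ɡ/) occurs immediately after a vowel → [ð] by rule 2.
/ɡ/ — between /d/ and /e/; rule 2 does not apply here → [ɡ].
/d/ (between /e/ and /l/): immediately after a vowel, so rule 2 applies → [ð].
/l/ — between /d/ and /a/; rule 4 does not apply here → [l].

[peðɡeðlak]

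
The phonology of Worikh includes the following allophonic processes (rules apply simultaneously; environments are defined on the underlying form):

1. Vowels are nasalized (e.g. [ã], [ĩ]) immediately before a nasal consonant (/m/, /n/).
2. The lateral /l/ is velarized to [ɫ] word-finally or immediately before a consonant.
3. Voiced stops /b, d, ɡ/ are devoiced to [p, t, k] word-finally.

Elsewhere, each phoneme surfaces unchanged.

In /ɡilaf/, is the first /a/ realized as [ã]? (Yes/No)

/a/ (between /l/ and /f/): rule 1 targets it, but not before a nasal consonant → unchanged [a].
The actual realization is [a], not [ã].

No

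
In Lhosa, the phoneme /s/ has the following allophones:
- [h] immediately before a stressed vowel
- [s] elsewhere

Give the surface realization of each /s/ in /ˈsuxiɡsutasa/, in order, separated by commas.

Occurrence 1 (position 1): immediately before a stressed vowel → [h].
Occurrence 2 (position 6): no conditioning environment matches → elsewhere allophone [s].
Occurrence 3 (position 10): no conditioning environment matches → elsewhere allophone [s].

[h], [s], [s]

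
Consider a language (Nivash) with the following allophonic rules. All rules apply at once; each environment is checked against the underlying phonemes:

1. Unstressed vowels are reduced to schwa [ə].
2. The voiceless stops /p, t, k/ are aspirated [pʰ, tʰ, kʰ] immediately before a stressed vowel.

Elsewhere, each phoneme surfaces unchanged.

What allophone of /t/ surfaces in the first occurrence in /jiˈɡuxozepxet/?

/t/ — word-final; rule 2 does not apply here → [t].

[t]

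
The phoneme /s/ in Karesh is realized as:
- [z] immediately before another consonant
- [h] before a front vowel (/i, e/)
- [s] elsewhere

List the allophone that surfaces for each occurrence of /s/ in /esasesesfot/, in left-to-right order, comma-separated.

Occurrence 1 (position 2): no conditioning environment matches → elsewhere allophone [s].
Occurrence 2 (position 4): before a front vowel (/i, e/) → [h].
Occurrence 3 (position 6): before a front vowel (/i, e/) → [h].
Occurrence 4 (position 8): immediately before another consonant → [z].

[s], [h], [h], [z]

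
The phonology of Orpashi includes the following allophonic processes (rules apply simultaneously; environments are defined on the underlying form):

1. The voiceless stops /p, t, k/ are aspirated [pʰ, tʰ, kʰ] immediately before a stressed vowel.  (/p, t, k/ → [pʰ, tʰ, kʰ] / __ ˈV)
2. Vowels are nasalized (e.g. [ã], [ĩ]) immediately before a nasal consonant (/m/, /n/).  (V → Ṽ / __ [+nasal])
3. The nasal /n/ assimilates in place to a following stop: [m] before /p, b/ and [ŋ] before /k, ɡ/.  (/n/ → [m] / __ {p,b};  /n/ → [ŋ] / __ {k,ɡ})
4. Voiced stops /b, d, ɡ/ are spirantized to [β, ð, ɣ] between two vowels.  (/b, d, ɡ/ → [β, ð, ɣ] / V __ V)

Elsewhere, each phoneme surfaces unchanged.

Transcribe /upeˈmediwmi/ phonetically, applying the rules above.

[upẽˈmeðiwmi]

/u/ (word-initial) fails the environment for rule 2, so it stays [u].
/p/ (between /u/ and /e/): rule 1 targets it, but not immediately before a stressed vowel → unchanged [p].
/e/ meets the environment for rule 2 (before a nasal consonant) → [ẽ].
/e/ (between /m/ and /d/) fails the environment for rule 2, so it stays [e].
Rule 4 applies to /d/ (between /e/ and /i/: between two vowels) → [ð].
/i/ — between /d/ and /w/; rule 2 does not apply here → [i].
/i/ — word-final; rule 2 does not apply here → [i].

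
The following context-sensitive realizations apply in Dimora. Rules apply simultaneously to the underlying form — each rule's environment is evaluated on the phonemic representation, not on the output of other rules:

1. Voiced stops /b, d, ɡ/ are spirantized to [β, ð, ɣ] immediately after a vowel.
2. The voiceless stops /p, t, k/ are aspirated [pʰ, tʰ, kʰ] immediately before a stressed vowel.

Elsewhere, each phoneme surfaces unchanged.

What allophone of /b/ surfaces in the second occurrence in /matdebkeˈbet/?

Rule 1 applies to /b/ (between /e/ and /e/: immediately after a vowel) → [β].

[β]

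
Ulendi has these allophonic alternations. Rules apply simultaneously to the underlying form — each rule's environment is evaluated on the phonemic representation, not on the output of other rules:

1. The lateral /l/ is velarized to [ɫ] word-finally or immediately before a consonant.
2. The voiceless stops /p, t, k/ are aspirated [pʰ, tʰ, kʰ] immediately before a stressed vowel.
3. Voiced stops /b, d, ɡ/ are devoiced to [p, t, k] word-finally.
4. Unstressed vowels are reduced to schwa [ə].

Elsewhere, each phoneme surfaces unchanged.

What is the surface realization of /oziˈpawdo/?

[əzəˈpʰawdə]

/o/ — word-initial, in an unstressed syllable — surfaces as [ə] (rule 4).
/z/ (between /o/ and /i/) is unaffected → [z].
/i/ — between /z/ and /p/, in an unstressed syllable — surfaces as [ə] (rule 4).
Rule 2 applies to /p/ (between /i/ and /a/: immediately before a stressed vowel) → [pʰ].
/a/ (between /p/ and /w/) is in the target of rule 4 but the environment (in an unstressed syllable) is not met → [a].
/w/ (between /a/ and /d/) is unaffected → [w].
/d/ (between /w/ and /o/) is in the target of rule 3 but the environment (word-finally) is not met → [d].
/o/ — word-final, in an unstressed syllable — surfaces as [ə] (rule 4).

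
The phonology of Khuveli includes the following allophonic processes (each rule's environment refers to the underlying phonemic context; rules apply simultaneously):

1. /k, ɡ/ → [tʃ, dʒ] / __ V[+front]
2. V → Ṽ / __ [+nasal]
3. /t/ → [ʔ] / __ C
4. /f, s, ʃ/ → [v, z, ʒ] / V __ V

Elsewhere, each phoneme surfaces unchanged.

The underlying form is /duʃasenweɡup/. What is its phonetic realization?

[duʒazẽnweɡup]

/d/ (word-initial): no rule targets it → [d].
/u/ (between /d/ and /ʃ/) fails the environment for rule 2, so it stays [u].
/ʃ/ — between /u/ and /a/, between two vowels — surfaces as [ʒ] (rule 4).
/a/ (between /ʃ/ and /s/) is in the target of rule 2 but the environment (before a nasal consonant) is not met → [a].
/s/ meets the environment for rule 4 (between two vowels) → [z].
/e/ — between /s/ and /n/, before a nasal consonant — surfaces as [ẽ] (rule 2).
/n/ — not in any rule's target class → [n].
/w/ stays [w].
/e/ (between /w/ and /ɡ/) is in the target of rule 2 but the environment (before a nasal consonant) is not met → [e].
/ɡ/ (between /e/ and /u/): rule 1 targets it, but not before a front vowel → unchanged [ɡ].
/u/ — between /ɡ/ and /p/; rule 2 does not apply here → [u].
/p/ stays [p].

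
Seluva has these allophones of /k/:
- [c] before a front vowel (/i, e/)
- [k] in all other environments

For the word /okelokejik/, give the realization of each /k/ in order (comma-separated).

Occurrence 1 (position 2): before a front vowel → [c].
Occurrence 2 (position 6): before a front vowel → [c].
Occurrence 3 (position 10): no conditioning environment matches → elsewhere allophone [k].

[c], [c], [k]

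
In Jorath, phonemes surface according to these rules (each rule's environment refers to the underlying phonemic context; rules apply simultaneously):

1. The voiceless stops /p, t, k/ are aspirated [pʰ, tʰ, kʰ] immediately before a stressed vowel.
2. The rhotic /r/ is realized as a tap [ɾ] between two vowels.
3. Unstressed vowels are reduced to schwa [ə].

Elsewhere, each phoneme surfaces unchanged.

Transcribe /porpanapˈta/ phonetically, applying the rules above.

[pərpənəpˈtʰa]

/p/ — word-initial; rule 1 does not apply here → [p].
Rule 3 applies to /o/ (between /p/ and /r/: in an unstressed syllable) → [ə].
/r/ — between /o/ and /p/; rule 2 does not apply here → [r].
/p/ — between /r/ and /a/; rule 1 does not apply here → [p].
/a/ meets the environment for rule 3 (in an unstressed syllable) → [ə].
/a/ (between /n/ and /p/) occurs in an unstressed syllable → [ə] by rule 3.
/p/ — between /a/ and /t/; rule 1 does not apply here → [p].
/t/ (between /p/ and /a/) occurs immediately before a stressed vowel → [tʰ] by rule 1.
/a/ (word-final): rule 3 targets it, but not in an unstressed syllable → unchanged [a].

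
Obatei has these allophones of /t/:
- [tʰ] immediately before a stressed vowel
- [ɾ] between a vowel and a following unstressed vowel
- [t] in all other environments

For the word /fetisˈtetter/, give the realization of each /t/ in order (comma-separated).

[ɾ], [tʰ], [t], [t]

Occurrence 1 (position 3): between a vowel and an unstressed vowel → [ɾ].
Occurrence 2 (position 6): immediately before a stressed vowel → [tʰ].
Occurrence 3 (position 8): no conditioning environment matches → elsewhere allophone [t].
Occurrence 4 (position 9): no conditioning environment matches → elsewhere allophone [t].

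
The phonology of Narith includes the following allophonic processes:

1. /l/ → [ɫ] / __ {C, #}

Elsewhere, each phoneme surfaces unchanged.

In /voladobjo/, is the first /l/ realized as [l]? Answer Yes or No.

/l/ (between /o/ and /a/) is in the target of rule 1 but the environment (word-finally or immediately before a consonant) is not met → [l].
The actual realization is [l], which matches [l].

Yes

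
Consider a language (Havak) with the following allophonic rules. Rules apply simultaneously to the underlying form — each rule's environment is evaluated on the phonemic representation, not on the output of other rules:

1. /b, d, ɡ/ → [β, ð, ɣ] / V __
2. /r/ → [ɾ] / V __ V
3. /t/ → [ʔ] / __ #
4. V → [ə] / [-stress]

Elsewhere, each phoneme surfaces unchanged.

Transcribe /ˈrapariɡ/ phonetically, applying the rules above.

/r/ (word-initial): rule 2 targets it, but not between two vowels → unchanged [r].
/a/ — between /r/ and /p/; rule 4 does not apply here → [a].
/p/ — not in any rule's target class → [p].
/a/ (between /p/ and /r/): in an unstressed syllable, so rule 4 applies → [ə].
/r/ — between /a/ and /i/, between two vowels — surfaces as [ɾ] (rule 2).
/i/ (between /r/ and /ɡ/) occurs in an unstressed syllable → [ə] by rule 4.
/ɡ/ (word-final) occurs immediately after a vowel → [ɣ] by rule 1.

[ˈrapəɾəɣ]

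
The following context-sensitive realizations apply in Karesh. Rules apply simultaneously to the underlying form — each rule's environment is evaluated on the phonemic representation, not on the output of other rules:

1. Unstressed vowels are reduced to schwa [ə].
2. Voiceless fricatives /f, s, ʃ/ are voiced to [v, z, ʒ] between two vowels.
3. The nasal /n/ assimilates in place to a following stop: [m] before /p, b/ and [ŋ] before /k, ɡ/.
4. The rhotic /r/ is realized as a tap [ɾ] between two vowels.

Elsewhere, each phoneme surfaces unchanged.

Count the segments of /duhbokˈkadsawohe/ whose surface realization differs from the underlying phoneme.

5

Segments that undergo a rule: /u/ → [ə] (rule 1); /o/ → [ə] (rule 1); /a/ → [ə] (rule 1); /o/ → [ə] (rule 1); /e/ → [ə] (rule 1).
All other segments surface unchanged.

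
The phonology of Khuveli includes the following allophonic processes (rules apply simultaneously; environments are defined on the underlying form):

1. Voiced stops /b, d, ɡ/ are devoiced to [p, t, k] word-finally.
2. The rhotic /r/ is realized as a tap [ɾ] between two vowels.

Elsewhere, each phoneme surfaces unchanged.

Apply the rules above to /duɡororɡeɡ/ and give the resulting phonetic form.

/d/ (word-initial) fails the environment for rule 1, so it stays [d].
/u/ stays [u].
/ɡ/ (between /u/ and /o/): rule 1 targets it, but not word-finally → unchanged [ɡ].
/o/ (between /ɡ/ and /r/): no rule targets it → [o].
/r/ (between /o/ and /o/) occurs between two vowels → [ɾ] by rule 2.
/o/ (between /r/ and /r/): no rule targets it → [o].
/r/ — between /o/ and /ɡ/; rule 2 does not apply here → [r].
/ɡ/ (between /r/ and /e/) is in the target of rule 1 but the environment (word-finally) is not met → [ɡ].
/e/ — not in any rule's target class → [e].
Rule 1 applies to /ɡ/ (word-final: word-finally) → [k].

[duɡoɾorɡek]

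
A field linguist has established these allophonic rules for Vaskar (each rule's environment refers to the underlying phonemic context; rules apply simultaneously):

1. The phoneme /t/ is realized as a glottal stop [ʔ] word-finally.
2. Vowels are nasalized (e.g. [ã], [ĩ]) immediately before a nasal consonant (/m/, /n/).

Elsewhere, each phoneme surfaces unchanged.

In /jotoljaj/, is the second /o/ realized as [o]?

Yes

/o/ (between /t/ and /l/) fails the environment for rule 2, so it stays [o].
The actual realization is [o], which matches [o].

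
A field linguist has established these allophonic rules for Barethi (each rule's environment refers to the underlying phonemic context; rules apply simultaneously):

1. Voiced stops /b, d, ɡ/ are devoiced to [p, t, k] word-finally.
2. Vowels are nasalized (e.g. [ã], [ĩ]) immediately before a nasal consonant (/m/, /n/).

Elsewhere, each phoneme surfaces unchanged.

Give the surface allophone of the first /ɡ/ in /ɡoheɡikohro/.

[ɡ]

/ɡ/ (word-initial) fails the environment for rule 1, so it stays [ɡ].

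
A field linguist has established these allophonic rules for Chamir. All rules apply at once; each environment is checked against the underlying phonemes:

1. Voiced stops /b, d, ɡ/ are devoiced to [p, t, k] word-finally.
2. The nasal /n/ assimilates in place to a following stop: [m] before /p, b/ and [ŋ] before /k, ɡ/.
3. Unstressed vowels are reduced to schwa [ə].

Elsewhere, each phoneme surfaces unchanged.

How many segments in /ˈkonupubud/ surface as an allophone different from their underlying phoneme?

4

Segments that undergo a rule: /u/ → [ə] (rule 3); /u/ → [ə] (rule 3); /u/ → [ə] (rule 3); /d/ → [t] (rule 1).
All other segments surface unchanged.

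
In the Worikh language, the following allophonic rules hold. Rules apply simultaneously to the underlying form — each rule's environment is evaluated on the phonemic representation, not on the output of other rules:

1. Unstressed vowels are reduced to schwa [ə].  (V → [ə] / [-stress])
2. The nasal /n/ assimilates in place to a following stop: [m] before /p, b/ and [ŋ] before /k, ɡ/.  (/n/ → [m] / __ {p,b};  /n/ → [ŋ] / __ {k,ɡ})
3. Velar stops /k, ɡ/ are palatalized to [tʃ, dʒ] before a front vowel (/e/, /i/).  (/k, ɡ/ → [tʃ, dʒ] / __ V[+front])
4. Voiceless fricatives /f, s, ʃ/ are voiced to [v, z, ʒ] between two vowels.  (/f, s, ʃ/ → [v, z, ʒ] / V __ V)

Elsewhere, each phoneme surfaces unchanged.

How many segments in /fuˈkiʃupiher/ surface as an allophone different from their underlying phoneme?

Segments that undergo a rule: /u/ → [ə] (rule 1); /k/ → [tʃ] (rule 3); /ʃ/ → [ʒ] (rule 4); /u/ → [ə] (rule 1); /i/ → [ə] (rule 1); /e/ → [ə] (rule 1).
All other segments surface unchanged.

6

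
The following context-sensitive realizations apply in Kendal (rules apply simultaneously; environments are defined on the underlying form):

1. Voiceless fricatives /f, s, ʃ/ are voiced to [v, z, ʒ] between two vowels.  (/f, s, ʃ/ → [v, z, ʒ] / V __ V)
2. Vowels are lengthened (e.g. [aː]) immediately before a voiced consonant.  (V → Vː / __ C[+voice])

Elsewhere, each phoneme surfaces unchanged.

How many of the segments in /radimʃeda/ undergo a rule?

Segments that undergo a rule: /a/ → [aː] (rule 2); /i/ → [iː] (rule 2); /e/ → [eː] (rule 2).
All other segments surface unchanged.

3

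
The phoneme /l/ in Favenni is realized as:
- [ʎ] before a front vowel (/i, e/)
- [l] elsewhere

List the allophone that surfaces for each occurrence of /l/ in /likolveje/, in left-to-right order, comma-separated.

Occurrence 1 (position 1): before a front vowel (/i, e/) → [ʎ].
Occurrence 2 (position 5): no conditioning environment matches → elsewhere allophone [l].

[ʎ], [l]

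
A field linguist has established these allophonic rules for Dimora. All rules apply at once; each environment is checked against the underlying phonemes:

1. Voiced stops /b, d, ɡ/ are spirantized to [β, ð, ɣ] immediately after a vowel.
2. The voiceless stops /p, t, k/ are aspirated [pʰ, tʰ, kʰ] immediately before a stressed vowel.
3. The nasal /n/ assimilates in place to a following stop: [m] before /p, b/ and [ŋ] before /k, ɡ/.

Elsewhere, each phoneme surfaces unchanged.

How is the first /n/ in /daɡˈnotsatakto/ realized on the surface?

[n]

/n/ (between /ɡ/ and /o/) fails the environment for rule 3, so it stays [n].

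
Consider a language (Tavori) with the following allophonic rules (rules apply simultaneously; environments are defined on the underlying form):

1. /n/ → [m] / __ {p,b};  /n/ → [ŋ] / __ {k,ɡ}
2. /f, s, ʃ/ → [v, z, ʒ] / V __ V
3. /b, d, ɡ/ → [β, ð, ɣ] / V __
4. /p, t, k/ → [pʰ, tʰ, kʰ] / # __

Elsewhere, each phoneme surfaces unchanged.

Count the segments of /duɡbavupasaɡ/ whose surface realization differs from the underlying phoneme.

Segments that undergo a rule: /ɡ/ → [ɣ] (rule 3); /s/ → [z] (rule 2); /ɡ/ → [ɣ] (rule 3).
All other segments surface unchanged.

3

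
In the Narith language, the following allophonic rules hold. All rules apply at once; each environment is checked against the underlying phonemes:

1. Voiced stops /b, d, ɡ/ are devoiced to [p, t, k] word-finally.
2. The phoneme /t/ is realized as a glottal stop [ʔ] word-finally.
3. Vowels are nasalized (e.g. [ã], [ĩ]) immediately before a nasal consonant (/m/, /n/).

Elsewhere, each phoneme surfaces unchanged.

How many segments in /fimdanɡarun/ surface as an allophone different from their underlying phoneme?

3

Segments that undergo a rule: /i/ → [ĩ] (rule 3); /a/ → [ã] (rule 3); /u/ → [ũ] (rule 3).
All other segments surface unchanged.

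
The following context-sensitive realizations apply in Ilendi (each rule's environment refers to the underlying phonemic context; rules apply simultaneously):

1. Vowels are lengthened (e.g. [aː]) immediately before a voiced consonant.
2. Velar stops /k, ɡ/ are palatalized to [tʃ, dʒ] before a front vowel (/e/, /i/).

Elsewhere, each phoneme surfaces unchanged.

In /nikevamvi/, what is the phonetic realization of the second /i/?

/i/ (word-final) is in the target of rule 1 but the environment (before a voiced consonant) is not met → [i].

[i]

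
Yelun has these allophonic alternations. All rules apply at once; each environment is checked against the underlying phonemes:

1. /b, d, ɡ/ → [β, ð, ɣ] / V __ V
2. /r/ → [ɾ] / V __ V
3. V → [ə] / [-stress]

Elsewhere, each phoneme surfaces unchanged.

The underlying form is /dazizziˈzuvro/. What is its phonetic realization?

/d/ — word-initial; rule 1 does not apply here → [d].
/a/ — between /d/ and /z/, in an unstressed syllable — surfaces as [ə] (rule 3).
/i/ (between /z/ and /z/): in an unstressed syllable, so rule 3 applies → [ə].
/i/ — between /z/ and /z/, in an unstressed syllable — surfaces as [ə] (rule 3).
/u/ (between /z/ and /v/) fails the environment for rule 3, so it stays [u].
/r/ (between /v/ and /o/): rule 2 targets it, but not between two vowels → unchanged [r].
Rule 3 applies to /o/ (word-final: in an unstressed syllable) → [ə].

[dəzəzzəˈzuvrə]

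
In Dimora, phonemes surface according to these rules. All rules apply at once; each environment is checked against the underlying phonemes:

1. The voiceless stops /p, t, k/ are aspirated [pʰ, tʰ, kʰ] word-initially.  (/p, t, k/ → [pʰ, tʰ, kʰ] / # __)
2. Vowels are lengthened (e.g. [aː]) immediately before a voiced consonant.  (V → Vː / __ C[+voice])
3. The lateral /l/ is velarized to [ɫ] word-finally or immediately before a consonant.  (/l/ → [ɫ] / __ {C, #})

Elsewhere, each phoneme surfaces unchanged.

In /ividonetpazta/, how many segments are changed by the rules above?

Segments that undergo a rule: /i/ → [iː] (rule 2); /i/ → [iː] (rule 2); /o/ → [oː] (rule 2); /a/ → [aː] (rule 2).
All other segments surface unchanged.

4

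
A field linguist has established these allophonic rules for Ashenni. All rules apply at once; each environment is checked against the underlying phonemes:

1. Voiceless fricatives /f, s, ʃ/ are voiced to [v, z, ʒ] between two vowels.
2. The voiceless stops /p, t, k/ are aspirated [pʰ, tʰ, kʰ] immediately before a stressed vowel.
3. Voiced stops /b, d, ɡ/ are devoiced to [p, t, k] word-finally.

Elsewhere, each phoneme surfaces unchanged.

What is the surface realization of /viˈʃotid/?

/v/ (word-initial) is unaffected → [v].
/i/ — not in any rule's target class → [i].
/ʃ/ — between /i/ and /o/, between two vowels — surfaces as [ʒ] (rule 1).
/o/ (between /ʃ/ and /t/): no rule targets it → [o].
/t/ (between /o/ and /i/): rule 2 targets it, but not immediately before a stressed vowel → unchanged [t].
/i/ (between /t/ and /d/): no rule targets it → [i].
Rule 3 applies to /d/ (word-final: word-finally) → [t].

[viˈʒotit]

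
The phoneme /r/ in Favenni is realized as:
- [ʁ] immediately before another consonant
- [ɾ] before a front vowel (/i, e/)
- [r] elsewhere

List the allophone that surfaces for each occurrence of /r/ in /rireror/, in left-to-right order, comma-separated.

[ɾ], [ɾ], [r], [r]

Occurrence 1 (position 1): before a front vowel (/i, e/) → [ɾ].
Occurrence 2 (position 3): before a front vowel (/i, e/) → [ɾ].
Occurrence 3 (position 5): no conditioning environment matches → elsewhere allophone [r].
Occurrence 4 (position 7): no conditioning environment matches → elsewhere allophone [r].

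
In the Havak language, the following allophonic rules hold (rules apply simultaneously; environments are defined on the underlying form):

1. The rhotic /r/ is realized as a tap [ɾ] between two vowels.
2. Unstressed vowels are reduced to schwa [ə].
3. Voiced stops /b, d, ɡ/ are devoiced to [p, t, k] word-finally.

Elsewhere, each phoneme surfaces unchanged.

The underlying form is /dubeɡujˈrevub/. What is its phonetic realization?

/d/ (word-initial) is in the target of rule 3 but the environment (word-finally) is not met → [d].
/u/ (between /d/ and /b/): in an unstressed syllable, so rule 2 applies → [ə].
/b/ (between /u/ and /e/): rule 3 targets it, but not word-finally → unchanged [b].
/e/ (between /b/ and /ɡ/) occurs in an unstressed syllable → [ə] by rule 2.
/ɡ/ (between /e/ and /u/): rule 3 targets it, but not word-finally → unchanged [ɡ].
Rule 2 applies to /u/ (between /ɡ/ and /j/: in an unstressed syllable) → [ə].
/r/ (between /j/ and /e/) fails the environment for rule 1, so it stays [r].
/e/ (between /r/ and /v/) is in the target of rule 2 but the environment (in an unstressed syllable) is not met → [e].
/u/ — between /v/ and /b/, in an unstressed syllable — surfaces as [ə] (rule 2).
/b/ (word-final): word-finally, so rule 3 applies → [p].

[dəbəɡəjˈrevəp]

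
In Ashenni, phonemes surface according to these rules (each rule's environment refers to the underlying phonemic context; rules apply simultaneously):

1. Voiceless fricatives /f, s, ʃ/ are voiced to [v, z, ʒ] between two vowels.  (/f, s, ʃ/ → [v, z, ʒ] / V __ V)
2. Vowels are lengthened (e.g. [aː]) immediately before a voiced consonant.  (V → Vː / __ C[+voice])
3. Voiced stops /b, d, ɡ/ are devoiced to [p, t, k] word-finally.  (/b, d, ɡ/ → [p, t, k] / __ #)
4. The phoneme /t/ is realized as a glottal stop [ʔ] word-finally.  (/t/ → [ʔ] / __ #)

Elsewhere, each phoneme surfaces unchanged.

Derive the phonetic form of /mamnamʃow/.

[maːmnaːmʃoːw]

/m/ (word-initial): no rule targets it → [m].
/a/ (between /m/ and /m/): before a voiced consonant, so rule 2 applies → [aː].
/m/ (between /a/ and /n/): no rule targets it → [m].
/n/ stays [n].
Rule 2 applies to /a/ (between /n/ and /m/: before a voiced consonant) → [aː].
/m/ (between /a/ and /ʃ/) is unaffected → [m].
/ʃ/ (between /m/ and /o/): rule 1 targets it, but not between two vowels → unchanged [ʃ].
/o/ (between /ʃ/ and /w/) occurs before a voiced consonant → [oː] by rule 2.
/w/ — not in any rule's target class → [w].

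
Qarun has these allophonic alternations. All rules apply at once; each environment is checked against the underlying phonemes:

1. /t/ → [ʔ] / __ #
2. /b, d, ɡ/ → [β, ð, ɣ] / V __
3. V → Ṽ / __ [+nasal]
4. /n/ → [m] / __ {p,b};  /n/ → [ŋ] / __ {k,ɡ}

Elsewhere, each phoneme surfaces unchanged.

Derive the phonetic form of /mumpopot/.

/m/ (word-initial): no rule targets it → [m].
Rule 3 applies to /u/ (between /m/ and /m/: before a nasal consonant) → [ũ].
/m/ (between /u/ and /p/) is unaffected → [m].
/p/ (between /m/ and /o/) is unaffected → [p].
/o/ (between /p/ and /p/): rule 3 targets it, but not before a nasal consonant → unchanged [o].
/p/ stays [p].
/o/ (between /p/ and /t/) fails the environment for rule 3, so it stays [o].
/t/ (word-final) occurs word-finally → [ʔ] by rule 1.

[mũmpopoʔ]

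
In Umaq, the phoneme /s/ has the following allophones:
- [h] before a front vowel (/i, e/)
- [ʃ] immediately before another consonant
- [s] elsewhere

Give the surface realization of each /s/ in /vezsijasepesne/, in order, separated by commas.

Occurrence 1 (position 4): before a front vowel (/i, e/) → [h].
Occurrence 2 (position 8): before a front vowel (/i, e/) → [h].
Occurrence 3 (position 12): immediately before another consonant → [ʃ].

[h], [h], [ʃ]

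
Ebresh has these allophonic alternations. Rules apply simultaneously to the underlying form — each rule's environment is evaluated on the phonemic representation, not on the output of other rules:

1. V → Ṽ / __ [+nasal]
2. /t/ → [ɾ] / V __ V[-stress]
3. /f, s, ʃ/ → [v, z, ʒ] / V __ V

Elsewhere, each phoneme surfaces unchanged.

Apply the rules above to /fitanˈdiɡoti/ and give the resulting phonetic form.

[fiɾãnˈdiɡoɾi]

/f/ (word-initial) fails the environment for rule 3, so it stays [f].
/i/ (between /f/ and /t/) fails the environment for rule 1, so it stays [i].
/t/ (between /i/ and /a/) occurs between a vowel and a following unstressed vowel → [ɾ] by rule 2.
/a/ (between /t/ and /n/): before a nasal consonant, so rule 1 applies → [ã].
/n/ (between /a/ and /d/): no rule targets it → [n].
/d/ — not in any rule's target class → [d].
/i/ — between /d/ and /ɡ/; rule 1 does not apply here → [i].
/ɡ/ stays [ɡ].
/o/ (between /ɡ/ and /t/): rule 1 targets it, but not before a nasal consonant → unchanged [o].
/t/ meets the environment for rule 2 (between a vowel and a following unstressed vowel) → [ɾ].
/i/ — word-final; rule 1 does not apply here → [i].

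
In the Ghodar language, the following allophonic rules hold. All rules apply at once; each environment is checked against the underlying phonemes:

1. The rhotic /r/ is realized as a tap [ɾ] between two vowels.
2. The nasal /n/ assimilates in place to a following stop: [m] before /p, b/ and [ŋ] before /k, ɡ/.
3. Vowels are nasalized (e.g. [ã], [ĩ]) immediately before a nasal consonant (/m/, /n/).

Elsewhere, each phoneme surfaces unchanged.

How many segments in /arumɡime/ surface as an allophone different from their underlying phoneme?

Segments that undergo a rule: /r/ → [ɾ] (rule 1); /u/ → [ũ] (rule 3); /i/ → [ĩ] (rule 3).
All other segments surface unchanged.

3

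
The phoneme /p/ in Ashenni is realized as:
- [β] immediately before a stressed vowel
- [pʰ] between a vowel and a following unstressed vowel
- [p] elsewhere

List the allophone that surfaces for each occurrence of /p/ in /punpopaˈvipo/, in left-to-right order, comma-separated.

Occurrence 1 (position 1): no conditioning environment matches → elsewhere allophone [p].
Occurrence 2 (position 4): no conditioning environment matches → elsewhere allophone [p].
Occurrence 3 (position 6): between a vowel and a following unstressed vowel → [pʰ].
Occurrence 4 (position 10): between a vowel and a following unstressed vowel → [pʰ].

[p], [p], [pʰ], [pʰ]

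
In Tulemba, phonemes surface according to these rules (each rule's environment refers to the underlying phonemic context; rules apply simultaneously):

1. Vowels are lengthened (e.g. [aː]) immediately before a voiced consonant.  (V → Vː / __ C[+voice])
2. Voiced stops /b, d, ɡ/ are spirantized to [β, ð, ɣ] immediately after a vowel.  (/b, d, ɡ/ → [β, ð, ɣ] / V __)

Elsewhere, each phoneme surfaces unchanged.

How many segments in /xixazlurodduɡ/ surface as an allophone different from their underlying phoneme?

6

Segments that undergo a rule: /a/ → [aː] (rule 1); /u/ → [uː] (rule 1); /o/ → [oː] (rule 1); /d/ → [ð] (rule 2); /u/ → [uː] (rule 1); /ɡ/ → [ɣ] (rule 2).
All other segments surface unchanged.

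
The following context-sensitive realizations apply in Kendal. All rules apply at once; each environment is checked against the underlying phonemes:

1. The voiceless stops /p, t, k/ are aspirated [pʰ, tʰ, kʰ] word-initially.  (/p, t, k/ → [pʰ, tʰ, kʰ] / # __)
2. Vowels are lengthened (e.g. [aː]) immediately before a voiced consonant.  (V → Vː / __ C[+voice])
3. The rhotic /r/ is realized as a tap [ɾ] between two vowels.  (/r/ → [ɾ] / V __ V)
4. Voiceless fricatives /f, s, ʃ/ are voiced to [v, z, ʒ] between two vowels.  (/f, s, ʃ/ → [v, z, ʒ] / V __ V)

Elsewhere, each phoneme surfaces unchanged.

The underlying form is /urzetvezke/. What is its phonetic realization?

[uːrzetveːzke]

Rule 2 applies to /u/ (word-initial: before a voiced consonant) → [uː].
/r/ (between /u/ and /z/) is in the target of rule 3 but the environment (between two vowels) is not met → [r].
/z/ (between /r/ and /e/) is unaffected → [z].
/e/ — between /z/ and /t/; rule 2 does not apply here → [e].
/t/ (between /e/ and /v/) is in the target of rule 1 but the environment (word-initially) is not met → [t].
/v/ — not in any rule's target class → [v].
/e/ meets the environment for rule 2 (before a voiced consonant) → [eː].
/z/ — not in any rule's target class → [z].
/k/ (between /z/ and /e/) fails the environment for rule 1, so it stays [k].
/e/ (word-final) is in the target of rule 2 but the environment (before a voiced consonant) is not met → [e].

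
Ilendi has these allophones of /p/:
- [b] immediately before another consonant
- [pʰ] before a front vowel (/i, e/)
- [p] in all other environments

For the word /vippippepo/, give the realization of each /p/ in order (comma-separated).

[b], [pʰ], [b], [pʰ], [p]

Occurrence 1 (position 3): immediately before another consonant → [b].
Occurrence 2 (position 4): before a front vowel (/i, e/) → [pʰ].
Occurrence 3 (position 6): immediately before another consonant → [b].
Occurrence 4 (position 7): before a front vowel (/i, e/) → [pʰ].
Occurrence 5 (position 9): no conditioning environment matches → elsewhere allophone [p].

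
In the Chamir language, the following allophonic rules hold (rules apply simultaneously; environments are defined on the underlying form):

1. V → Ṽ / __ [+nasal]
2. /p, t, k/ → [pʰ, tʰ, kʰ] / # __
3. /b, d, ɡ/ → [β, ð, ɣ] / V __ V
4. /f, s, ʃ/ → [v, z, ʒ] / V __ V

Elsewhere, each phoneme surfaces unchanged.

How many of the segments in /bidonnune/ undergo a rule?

Segments that undergo a rule: /d/ → [ð] (rule 3); /o/ → [õ] (rule 1); /u/ → [ũ] (rule 1).
All other segments surface unchanged.

3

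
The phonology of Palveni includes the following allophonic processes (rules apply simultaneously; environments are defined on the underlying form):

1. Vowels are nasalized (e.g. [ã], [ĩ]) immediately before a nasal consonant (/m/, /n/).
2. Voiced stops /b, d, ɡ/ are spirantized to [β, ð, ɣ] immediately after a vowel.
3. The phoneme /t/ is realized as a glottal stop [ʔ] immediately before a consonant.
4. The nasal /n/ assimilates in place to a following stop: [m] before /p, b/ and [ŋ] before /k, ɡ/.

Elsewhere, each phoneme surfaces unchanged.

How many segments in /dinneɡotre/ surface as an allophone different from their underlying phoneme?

3

Segments that undergo a rule: /i/ → [ĩ] (rule 1); /ɡ/ → [ɣ] (rule 2); /t/ → [ʔ] (rule 3).
All other segments surface unchanged.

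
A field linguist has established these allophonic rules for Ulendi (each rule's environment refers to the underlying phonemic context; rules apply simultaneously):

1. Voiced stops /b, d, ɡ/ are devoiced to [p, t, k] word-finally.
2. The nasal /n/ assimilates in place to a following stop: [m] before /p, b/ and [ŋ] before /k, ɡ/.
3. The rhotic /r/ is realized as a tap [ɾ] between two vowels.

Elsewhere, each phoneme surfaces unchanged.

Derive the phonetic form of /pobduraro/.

/p/ (word-initial): no rule targets it → [p].
/o/ stays [o].
/b/ — between /o/ and /d/; rule 1 does not apply here → [b].
/d/ (between /b/ and /u/) is in the target of rule 1 but the environment (word-finally) is not met → [d].
/u/ — not in any rule's target class → [u].
/r/ — between /u/ and /a/, between two vowels — surfaces as [ɾ] (rule 3).
/a/ stays [a].
/r/ meets the environment for rule 3 (between two vowels) → [ɾ].
/o/ (word-final) is unaffected → [o].

[pobduɾaɾo]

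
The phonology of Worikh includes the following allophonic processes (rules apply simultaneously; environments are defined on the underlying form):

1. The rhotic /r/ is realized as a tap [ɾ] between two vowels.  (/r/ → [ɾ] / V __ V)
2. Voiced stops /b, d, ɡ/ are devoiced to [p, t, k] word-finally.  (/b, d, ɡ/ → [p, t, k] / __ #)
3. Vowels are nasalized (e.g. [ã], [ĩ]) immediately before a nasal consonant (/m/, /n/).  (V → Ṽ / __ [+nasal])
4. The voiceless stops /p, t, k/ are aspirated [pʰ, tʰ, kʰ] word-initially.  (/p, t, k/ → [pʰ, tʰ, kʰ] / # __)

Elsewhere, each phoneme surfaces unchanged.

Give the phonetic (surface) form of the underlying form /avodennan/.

[avodẽnnãn]

/a/ (word-initial) fails the environment for rule 3, so it stays [a].
/v/ stays [v].
/o/ — between /v/ and /d/; rule 3 does not apply here → [o].
/d/ — between /o/ and /e/; rule 2 does not apply here → [d].
Rule 3 applies to /e/ (between /d/ and /n/: before a nasal consonant) → [ẽ].
/n/ (between /e/ and /n/) is unaffected → [n].
/n/ (between /n/ and /a/): no rule targets it → [n].
/a/ (between /n/ and /n/): before a nasal consonant, so rule 3 applies → [ã].
/n/ — not in any rule's target class → [n].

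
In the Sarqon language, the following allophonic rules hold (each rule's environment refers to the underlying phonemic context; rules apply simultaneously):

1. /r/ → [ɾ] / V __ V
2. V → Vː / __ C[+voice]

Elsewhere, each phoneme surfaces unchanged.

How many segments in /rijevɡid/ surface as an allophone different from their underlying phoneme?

Segments that undergo a rule: /i/ → [iː] (rule 2); /e/ → [eː] (rule 2); /i/ → [iː] (rule 2).
All other segments surface unchanged.

3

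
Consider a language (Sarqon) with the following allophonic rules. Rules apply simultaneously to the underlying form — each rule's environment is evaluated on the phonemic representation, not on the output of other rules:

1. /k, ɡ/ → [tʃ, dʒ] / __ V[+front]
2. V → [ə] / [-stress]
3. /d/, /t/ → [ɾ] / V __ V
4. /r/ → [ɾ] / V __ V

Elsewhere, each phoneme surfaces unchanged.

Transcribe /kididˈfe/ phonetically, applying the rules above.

Rule 1 applies to /k/ (word-initial: before a front vowel) → [tʃ].
/i/ (between /k/ and /d/) occurs in an unstressed syllable → [ə] by rule 2.
/d/ (between /i/ and /i/): between two vowels, so rule 3 applies → [ɾ].
/i/ (between /d/ and /d/) occurs in an unstressed syllable → [ə] by rule 2.
/d/ (between /i/ and /f/): rule 3 targets it, but not between two vowels → unchanged [d].
/f/ stays [f].
/e/ (word-final): rule 2 targets it, but not in an unstressed syllable → unchanged [e].

[tʃəɾədˈfe]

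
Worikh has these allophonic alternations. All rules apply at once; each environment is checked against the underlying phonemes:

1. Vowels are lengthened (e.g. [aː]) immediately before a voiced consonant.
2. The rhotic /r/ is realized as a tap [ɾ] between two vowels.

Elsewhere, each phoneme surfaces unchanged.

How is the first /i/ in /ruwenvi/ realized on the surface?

/i/ (word-final) is in the target of rule 1 but the environment (before a voiced consonant) is not met → [i].

[i]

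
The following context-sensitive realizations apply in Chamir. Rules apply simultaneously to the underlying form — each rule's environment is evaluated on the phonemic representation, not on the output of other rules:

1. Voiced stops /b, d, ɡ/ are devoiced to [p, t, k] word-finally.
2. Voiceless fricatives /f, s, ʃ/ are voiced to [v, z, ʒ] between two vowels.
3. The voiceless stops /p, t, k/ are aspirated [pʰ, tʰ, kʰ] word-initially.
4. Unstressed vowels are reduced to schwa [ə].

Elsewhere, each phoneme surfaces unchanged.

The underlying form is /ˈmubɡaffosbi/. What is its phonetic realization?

/m/ (word-initial) is unaffected → [m].
/u/ — between /m/ and /b/; rule 4 does not apply here → [u].
/b/ (between /u/ and /ɡ/) is in the target of rule 1 but the environment (word-finally) is not met → [b].
/ɡ/ (between /b/ and /a/): rule 1 targets it, but not word-finally → unchanged [ɡ].
Rule 4 applies to /a/ (between /ɡ/ and /f/: in an unstressed syllable) → [ə].
/f/ — between /a/ and /f/; rule 2 does not apply here → [f].
/f/ (between /f/ and /o/) fails the environment for rule 2, so it stays [f].
/o/ — between /f/ and /s/, in an unstressed syllable — surfaces as [ə] (rule 4).
/s/ — between /o/ and /b/; rule 2 does not apply here → [s].
/b/ (between /s/ and /i/) fails the environment for rule 1, so it stays [b].
/i/ (word-final): in an unstressed syllable, so rule 4 applies → [ə].

[ˈmubɡəffəsbə]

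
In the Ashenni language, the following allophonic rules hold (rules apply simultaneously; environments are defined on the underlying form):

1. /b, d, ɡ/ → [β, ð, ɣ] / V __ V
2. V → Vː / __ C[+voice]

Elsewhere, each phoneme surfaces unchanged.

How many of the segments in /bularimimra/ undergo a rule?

4

Segments that undergo a rule: /u/ → [uː] (rule 2); /a/ → [aː] (rule 2); /i/ → [iː] (rule 2); /i/ → [iː] (rule 2).
All other segments surface unchanged.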